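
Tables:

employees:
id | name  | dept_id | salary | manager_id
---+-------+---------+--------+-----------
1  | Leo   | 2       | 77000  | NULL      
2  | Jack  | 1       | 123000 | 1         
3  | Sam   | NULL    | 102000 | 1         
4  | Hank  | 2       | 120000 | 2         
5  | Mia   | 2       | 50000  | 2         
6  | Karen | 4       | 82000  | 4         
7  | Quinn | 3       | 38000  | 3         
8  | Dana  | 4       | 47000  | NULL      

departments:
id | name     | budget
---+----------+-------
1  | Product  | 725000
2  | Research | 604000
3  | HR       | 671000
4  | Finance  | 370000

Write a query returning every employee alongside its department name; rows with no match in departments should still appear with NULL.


LEFT JOIN keeps every row from employees (the left table); where dept_id has no match in departments, the department columns become NULL. Walk through each employee:
  - employee 1 (Leo): dept_id=2 -> matches Research
  - employee 2 (Jack): dept_id=1 -> matches Product
  - employee 3 (Sam): dept_id=NULL, no match -> kept with NULL
  - employee 4 (Hank): dept_id=2 -> matches Research
  - employee 5 (Mia): dept_id=2 -> matches Research
  - employee 6 (Karen): dept_id=4 -> matches Finance
  - employee 7 (Quinn): dept_id=3 -> matches HR
  - employee 8 (Dana): dept_id=4 -> matches Finance
All 8 rows appear; 1 has NULL department.

SQL:
SELECT a.name, b.name AS department
FROM employees a
LEFT JOIN departments b ON a.dept_id = b.id

Result:
name  | department
------+-----------
Leo   | Research  
Jack  | Product   
Sam   | NULL      
Hank  | Research  
Mia   | Research  
Karen | Finance   
Quinn | HR        
Dana  | Finance   


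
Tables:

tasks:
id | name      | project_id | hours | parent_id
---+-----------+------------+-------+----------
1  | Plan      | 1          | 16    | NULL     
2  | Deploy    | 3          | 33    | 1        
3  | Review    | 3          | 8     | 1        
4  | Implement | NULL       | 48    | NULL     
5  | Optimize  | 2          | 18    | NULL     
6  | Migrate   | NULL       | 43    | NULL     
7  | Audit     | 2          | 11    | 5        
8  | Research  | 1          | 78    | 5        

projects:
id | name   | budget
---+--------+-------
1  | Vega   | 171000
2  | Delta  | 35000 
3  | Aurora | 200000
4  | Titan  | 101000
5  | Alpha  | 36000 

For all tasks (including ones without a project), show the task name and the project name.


LEFT JOIN keeps every row from tasks (the left table); where project_id has no match in projects, the project columns become NULL. Walk through each task:
  - task 1 (Plan): project_id=1 -> matches Vega
  - task 2 (Deploy): project_id=3 -> matches Aurora
  - task 3 (Review): project_id=3 -> matches Aurora
  - task 4 (Implement): project_id=NULL, no match -> kept with NULL
  - task 5 (Optimize): project_id=2 -> matches Delta
  - task 6 (Migrate): project_id=NULL, no match -> kept with NULL
  - task 7 (Audit): project_id=2 -> matches Delta
  - task 8 (Research): project_id=1 -> matches Vega
All 8 rows appear; 2 have NULL project.

SQL:
SELECT a.name, b.name AS project
FROM tasks a
LEFT JOIN projects b ON a.project_id = b.id

Result:
name      | project
----------+--------
Plan      | Vega   
Deploy    | Aurora 
Review    | Aurora 
Implement | NULL   
Optimize  | Delta  
Migrate   | NULL   
Audit     | Delta  
Research  | Vega   


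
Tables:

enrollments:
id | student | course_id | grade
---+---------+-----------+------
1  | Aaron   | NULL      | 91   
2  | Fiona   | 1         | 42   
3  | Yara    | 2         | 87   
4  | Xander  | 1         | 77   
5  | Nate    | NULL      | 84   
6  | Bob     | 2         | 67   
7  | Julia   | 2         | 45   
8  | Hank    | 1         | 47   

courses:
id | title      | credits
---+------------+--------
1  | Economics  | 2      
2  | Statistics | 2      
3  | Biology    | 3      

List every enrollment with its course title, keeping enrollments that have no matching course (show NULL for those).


LEFT JOIN keeps every row from enrollments (the left table); where course_id has no match in courses, the course columns become NULL. Walk through each enrollment:
  - enrollment 1 (Aaron): course_id=NULL, no match -> kept with NULL
  - enrollment 2 (Fiona): course_id=1 -> matches Economics
  - enrollment 3 (Yara): course_id=2 -> matches Statistics
  - enrollment 4 (Xander): course_id=1 -> matches Economics
  - enrollment 5 (Nate): course_id=NULL, no match -> kept with NULL
  - enrollment 6 (Bob): course_id=2 -> matches Statistics
  - enrollment 7 (Julia): course_id=2 -> matches Statistics
  - enrollment 8 (Hank): course_id=1 -> matches Economics
All 8 rows appear; 2 have NULL course.

SQL:
SELECT a.student, b.title AS course
FROM enrollments a
LEFT JOIN courses b ON a.course_id = b.id

Result:
student | course    
--------+-----------
Aaron   | NULL      
Fiona   | Economics 
Yara    | Statistics
Xander  | Economics 
Nate    | NULL      
Bob     | Statistics
Julia   | Statistics
Hank    | Economics 


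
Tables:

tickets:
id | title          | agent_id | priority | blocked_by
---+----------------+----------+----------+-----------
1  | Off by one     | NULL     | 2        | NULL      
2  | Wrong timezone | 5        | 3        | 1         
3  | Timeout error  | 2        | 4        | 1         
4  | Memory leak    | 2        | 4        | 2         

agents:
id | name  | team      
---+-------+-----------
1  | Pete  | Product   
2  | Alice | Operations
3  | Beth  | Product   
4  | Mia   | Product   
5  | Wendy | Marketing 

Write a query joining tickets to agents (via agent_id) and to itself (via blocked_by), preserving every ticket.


Two LEFT JOINs from the same base table tickets: one to agents via agent_id, one to tickets itself via blocked_by. Both are LEFT so every ticket is preserved.
Match against agents:
  - ticket 1 (Off by one): agent_id=NULL, no match -> kept with NULL
  - ticket 2 (Wrong timezone): agent_id=5 -> matches Wendy
  - ticket 3 (Timeout error): agent_id=2 -> matches Alice
  - ticket 4 (Memory leak): agent_id=2 -> matches Alice
Match against tickets (self):
  - ticket 1 (Off by one): blocked_by=NULL -> NULL
  - ticket 2 (Wrong timezone): blocked_by=1 -> Off by one
  - ticket 3 (Timeout error): blocked_by=1 -> Off by one
  - ticket 4 (Memory leak): blocked_by=2 -> Wrong timezone

SQL:
SELECT a.title, b.name AS agent, c.title AS blocked_by
FROM tickets a
LEFT JOIN agents b ON a.agent_id = b.id
LEFT JOIN tickets c ON a.blocked_by = c.id

Result:
title          | agent | blocked_by    
---------------+-------+---------------
Off by one     | NULL  | NULL          
Wrong timezone | Wendy | Off by one    
Timeout error  | Alice | Off by one    
Memory leak    | Alice | Wrong timezone


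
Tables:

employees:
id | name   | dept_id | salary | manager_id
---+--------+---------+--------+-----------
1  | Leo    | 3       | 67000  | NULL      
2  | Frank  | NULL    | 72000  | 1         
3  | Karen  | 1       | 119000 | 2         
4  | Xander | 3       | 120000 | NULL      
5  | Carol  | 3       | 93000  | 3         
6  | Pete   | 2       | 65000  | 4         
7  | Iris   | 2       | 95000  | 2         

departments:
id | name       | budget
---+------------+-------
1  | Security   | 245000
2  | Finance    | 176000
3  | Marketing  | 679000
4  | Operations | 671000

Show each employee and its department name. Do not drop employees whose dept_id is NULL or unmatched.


LEFT JOIN keeps every row from employees (the left table); where dept_id has no match in departments, the department columns become NULL. Walk through each employee:
  - employee 1 (Leo): dept_id=3 -> matches Marketing
  - employee 2 (Frank): dept_id=NULL, no match -> kept with NULL
  - employee 3 (Karen): dept_id=1 -> matches Security
  - employee 4 (Xander): dept_id=3 -> matches Marketing
  - employee 5 (Carol): dept_id=3 -> matches Marketing
  - employee 6 (Pete): dept_id=2 -> matches Finance
  - employee 7 (Iris): dept_id=2 -> matches Finance
All 7 rows appear; 1 has NULL department.

SQL:
SELECT a.name, b.name AS department
FROM employees a
LEFT JOIN departments b ON a.dept_id = b.id

Result:
name   | department
-------+-----------
Leo    | Marketing 
Frank  | NULL      
Karen  | Security  
Xander | Marketing 
Carol  | Marketing 
Pete   | Finance   
Iris   | Finance   


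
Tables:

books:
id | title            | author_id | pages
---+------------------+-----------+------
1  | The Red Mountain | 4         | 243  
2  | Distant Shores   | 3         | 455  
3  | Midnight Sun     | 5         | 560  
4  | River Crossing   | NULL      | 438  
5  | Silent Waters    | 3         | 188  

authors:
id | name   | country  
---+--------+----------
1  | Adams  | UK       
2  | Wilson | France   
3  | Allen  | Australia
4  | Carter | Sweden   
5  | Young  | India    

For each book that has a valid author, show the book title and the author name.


INNER JOIN keeps only books rows whose author_id matches an id in authors. Walk through each book:
  - book 1 (The Red Mountain): author_id=4 -> matches Carter
  - book 2 (Distant Shores): author_id=3 -> matches Allen
  - book 3 (Midnight Sun): author_id=5 -> matches Young
  - book 4 (River Crossing): author_id=NULL, no match -> dropped
  - book 5 (Silent Waters): author_id=3 -> matches Allen
So 1 of 5 rows is dropped.

SQL:
SELECT a.title, b.name AS author
FROM books a
INNER JOIN authors b ON a.author_id = b.id

Result:
title            | author
-----------------+-------
The Red Mountain | Carter
Distant Shores   | Allen 
Midnight Sun     | Young 
Silent Waters    | Allen 


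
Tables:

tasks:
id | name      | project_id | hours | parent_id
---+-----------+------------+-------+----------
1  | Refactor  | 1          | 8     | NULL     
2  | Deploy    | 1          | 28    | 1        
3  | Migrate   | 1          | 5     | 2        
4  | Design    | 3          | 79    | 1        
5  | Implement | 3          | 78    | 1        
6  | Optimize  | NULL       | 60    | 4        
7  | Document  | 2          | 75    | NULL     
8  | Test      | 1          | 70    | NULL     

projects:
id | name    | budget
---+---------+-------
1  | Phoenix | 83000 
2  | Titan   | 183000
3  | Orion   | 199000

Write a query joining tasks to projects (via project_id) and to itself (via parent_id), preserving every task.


Two LEFT JOINs from the same base table tasks: one to projects via project_id, one to tasks itself via parent_id. Both are LEFT so every task is preserved.
Match against projects:
  - task 1 (Refactor): project_id=1 -> matches Phoenix
  - task 2 (Deploy): project_id=1 -> matches Phoenix
  - task 3 (Migrate): project_id=1 -> matches Phoenix
  - task 4 (Design): project_id=3 -> matches Orion
  - task 5 (Implement): project_id=3 -> matches Orion
  - task 6 (Optimize): project_id=NULL, no match -> kept with NULL
  - task 7 (Document): project_id=2 -> matches Titan
  - task 8 (Test): project_id=1 -> matches Phoenix
Match against tasks (self):
  - task 1 (Refactor): parent_id=NULL -> NULL
  - task 2 (Deploy): parent_id=1 -> Refactor
  - task 3 (Migrate): parent_id=2 -> Deploy
  - task 4 (Design): parent_id=1 -> Refactor
  - task 5 (Implement): parent_id=1 -> Refactor
  - task 6 (Optimize): parent_id=4 -> Design
  - task 7 (Document): parent_id=NULL -> NULL
  - task 8 (Test): parent_id=NULL -> NULL

SQL:
SELECT a.name, b.name AS project, c.name AS parent
FROM tasks a
LEFT JOIN projects b ON a.project_id = b.id
LEFT JOIN tasks c ON a.parent_id = c.id

Result:
name      | project | parent  
----------+---------+---------
Refactor  | Phoenix | NULL    
Deploy    | Phoenix | Refactor
Migrate   | Phoenix | Deploy  
Design    | Orion   | Refactor
Implement | Orion   | Refactor
Optimize  | NULL    | Design  
Document  | Titan   | NULL    
Test      | Phoenix | NULL    


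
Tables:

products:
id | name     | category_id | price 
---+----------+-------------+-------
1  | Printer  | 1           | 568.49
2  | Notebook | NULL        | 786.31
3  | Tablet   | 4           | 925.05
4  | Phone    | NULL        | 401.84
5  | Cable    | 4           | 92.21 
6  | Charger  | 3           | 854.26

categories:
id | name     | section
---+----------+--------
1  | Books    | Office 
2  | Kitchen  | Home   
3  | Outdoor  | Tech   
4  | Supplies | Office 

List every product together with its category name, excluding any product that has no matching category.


INNER JOIN keeps only products rows whose category_id matches an id in categories. Walk through each product:
  - product 1 (Printer): category_id=1 -> matches Books
  - product 2 (Notebook): category_id=NULL, no match -> dropped
  - product 3 (Tablet): category_id=4 -> matches Supplies
  - product 4 (Phone): category_id=NULL, no match -> dropped
  - product 5 (Cable): category_id=4 -> matches Supplies
  - product 6 (Charger): category_id=3 -> matches Outdoor
So 2 of 6 rows are dropped.

SQL:
SELECT a.name, b.name AS category
FROM products a
INNER JOIN categories b ON a.category_id = b.id

Result:
name    | category
--------+---------
Printer | Books   
Tablet  | Supplies
Cable   | Supplies
Charger | Outdoor 


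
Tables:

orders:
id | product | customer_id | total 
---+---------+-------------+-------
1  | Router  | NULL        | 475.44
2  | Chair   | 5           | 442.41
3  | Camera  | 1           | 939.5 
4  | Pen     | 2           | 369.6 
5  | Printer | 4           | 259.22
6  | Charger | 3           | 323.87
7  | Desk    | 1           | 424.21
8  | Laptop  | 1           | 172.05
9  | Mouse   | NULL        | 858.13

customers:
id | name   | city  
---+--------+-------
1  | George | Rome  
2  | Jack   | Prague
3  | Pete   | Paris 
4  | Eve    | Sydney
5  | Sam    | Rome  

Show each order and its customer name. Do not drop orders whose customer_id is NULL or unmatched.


LEFT JOIN keeps every row from orders (the left table); where customer_id has no match in customers, the customer columns become NULL. Walk through each order:
  - order 1 (Router): customer_id=NULL, no match -> kept with NULL
  - order 2 (Chair): customer_id=5 -> matches Sam
  - order 3 (Camera): customer_id=1 -> matches George
  - order 4 (Pen): customer_id=2 -> matches Jack
  - order 5 (Printer): customer_id=4 -> matches Eve
  - order 6 (Charger): customer_id=3 -> matches Pete
  - order 7 (Desk): customer_id=1 -> matches George
  - order 8 (Laptop): customer_id=1 -> matches George
  - order 9 (Mouse): customer_id=NULL, no match -> kept with NULL
All 9 rows appear; 2 have NULL customer.

SQL:
SELECT a.product, b.name AS customer
FROM orders a
LEFT JOIN customers b ON a.customer_id = b.id

Result:
product | customer
--------+---------
Router  | NULL    
Chair   | Sam     
Camera  | George  
Pen     | Jack    
Printer | Eve     
Charger | Pete    
Desk    | George  
Laptop  | George  
Mouse   | NULL    


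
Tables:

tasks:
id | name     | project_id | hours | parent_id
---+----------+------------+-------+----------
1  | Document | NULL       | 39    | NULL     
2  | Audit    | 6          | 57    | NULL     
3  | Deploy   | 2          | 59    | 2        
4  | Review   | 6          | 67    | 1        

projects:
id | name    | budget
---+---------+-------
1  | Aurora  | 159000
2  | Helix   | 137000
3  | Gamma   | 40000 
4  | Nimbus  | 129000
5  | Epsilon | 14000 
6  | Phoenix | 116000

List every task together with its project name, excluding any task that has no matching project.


INNER JOIN keeps only tasks rows whose project_id matches an id in projects. Walk through each task:
  - task 1 (Document): project_id=NULL, no match -> dropped
  - task 2 (Audit): project_id=6 -> matches Phoenix
  - task 3 (Deploy): project_id=2 -> matches Helix
  - task 4 (Review): project_id=6 -> matches Phoenix
So 1 of 4 rows is dropped.

SQL:
SELECT a.name, b.name AS project
FROM tasks a
INNER JOIN projects b ON a.project_id = b.id

Result:
name   | project
-------+--------
Audit  | Phoenix
Deploy | Helix  
Review | Phoenix


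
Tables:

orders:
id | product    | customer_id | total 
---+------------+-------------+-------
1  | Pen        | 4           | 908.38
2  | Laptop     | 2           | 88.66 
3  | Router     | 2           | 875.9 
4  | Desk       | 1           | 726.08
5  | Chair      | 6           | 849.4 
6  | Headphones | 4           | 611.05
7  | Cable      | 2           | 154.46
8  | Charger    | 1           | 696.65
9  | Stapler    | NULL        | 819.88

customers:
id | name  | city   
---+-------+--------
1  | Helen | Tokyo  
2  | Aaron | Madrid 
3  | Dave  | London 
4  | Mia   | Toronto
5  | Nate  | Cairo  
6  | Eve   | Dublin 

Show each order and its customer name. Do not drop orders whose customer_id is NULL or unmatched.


LEFT JOIN keeps every row from orders (the left table); where customer_id has no match in customers, the customer columns become NULL. Walk through each order:
  - order 1 (Pen): customer_id=4 -> matches Mia
  - order 2 (Laptop): customer_id=2 -> matches Aaron
  - order 3 (Router): customer_id=2 -> matches Aaron
  - order 4 (Desk): customer_id=1 -> matches Helen
  - order 5 (Chair): customer_id=6 -> matches Eve
  - order 6 (Headphones): customer_id=4 -> matches Mia
  - order 7 (Cable): customer_id=2 -> matches Aaron
  - order 8 (Charger): customer_id=1 -> matches Helen
  - order 9 (Stapler): customer_id=NULL, no match -> kept with NULL
All 9 rows appear; 1 has NULL customer.

SQL:
SELECT a.product, b.name AS customer
FROM orders a
LEFT JOIN customers b ON a.customer_id = b.id

Result:
product    | customer
-----------+---------
Pen        | Mia     
Laptop     | Aaron   
Router     | Aaron   
Desk       | Helen   
Chair      | Eve     
Headphones | Mia     
Cable      | Aaron   
Charger    | Helen   
Stapler    | NULL    


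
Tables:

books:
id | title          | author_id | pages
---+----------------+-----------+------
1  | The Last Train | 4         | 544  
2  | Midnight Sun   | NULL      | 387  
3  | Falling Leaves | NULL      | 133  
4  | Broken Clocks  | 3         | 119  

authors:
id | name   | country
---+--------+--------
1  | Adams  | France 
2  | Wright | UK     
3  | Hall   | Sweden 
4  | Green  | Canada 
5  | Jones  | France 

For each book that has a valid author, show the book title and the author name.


INNER JOIN keeps only books rows whose author_id matches an id in authors. Walk through each book:
  - book 1 (The Last Train): author_id=4 -> matches Green
  - book 2 (Midnight Sun): author_id=NULL, no match -> dropped
  - book 3 (Falling Leaves): author_id=NULL, no match -> dropped
  - book 4 (Broken Clocks): author_id=3 -> matches Hall
So 2 of 4 rows are dropped.

SQL:
SELECT a.title, b.name AS author
FROM books a
INNER JOIN authors b ON a.author_id = b.id

Result:
title          | author
---------------+-------
The Last Train | Green 
Broken Clocks  | Hall  


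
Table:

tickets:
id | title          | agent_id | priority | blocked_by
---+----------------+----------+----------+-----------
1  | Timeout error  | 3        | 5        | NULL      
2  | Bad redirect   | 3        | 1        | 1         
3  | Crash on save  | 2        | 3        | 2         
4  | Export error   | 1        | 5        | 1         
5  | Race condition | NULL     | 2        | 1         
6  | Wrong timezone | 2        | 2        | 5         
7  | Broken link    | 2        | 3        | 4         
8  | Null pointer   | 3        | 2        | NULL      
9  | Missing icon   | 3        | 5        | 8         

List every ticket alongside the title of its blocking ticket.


This is a self-join: tickets is joined to a second copy of itself, matching each row's blocked_by to another row's id. Use LEFT JOIN so rows with blocked_by=NULL are kept.
  - ticket 1 (Timeout error): blocked_by=NULL -> NULL
  - ticket 2 (Bad redirect): blocked_by=1 -> Timeout error
  - ticket 3 (Crash on save): blocked_by=2 -> Bad redirect
  - ticket 4 (Export error): blocked_by=1 -> Timeout error
  - ticket 5 (Race condition): blocked_by=1 -> Timeout error
  - ticket 6 (Wrong timezone): blocked_by=5 -> Race condition
  - ticket 7 (Broken link): blocked_by=4 -> Export error
  - ticket 8 (Null pointer): blocked_by=NULL -> NULL
  - ticket 9 (Missing icon): blocked_by=8 -> Null pointer

SQL:
SELECT a.title AS item, b.title AS blocked_by
FROM tickets a
LEFT JOIN tickets b ON a.blocked_by = b.id

Result:
item           | blocked_by    
---------------+---------------
Timeout error  | NULL          
Bad redirect   | Timeout error 
Crash on save  | Bad redirect  
Export error   | Timeout error 
Race condition | Timeout error 
Wrong timezone | Race condition
Broken link    | Export error  
Null pointer   | NULL          
Missing icon   | Null pointer  


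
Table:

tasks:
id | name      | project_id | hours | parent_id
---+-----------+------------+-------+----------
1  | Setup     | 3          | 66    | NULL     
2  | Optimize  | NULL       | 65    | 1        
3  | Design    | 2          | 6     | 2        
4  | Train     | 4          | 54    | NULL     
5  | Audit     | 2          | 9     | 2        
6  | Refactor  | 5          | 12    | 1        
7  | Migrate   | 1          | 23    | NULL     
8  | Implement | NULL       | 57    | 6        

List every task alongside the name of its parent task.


This is a self-join: tasks is joined to a second copy of itself, matching each row's parent_id to another row's id. Use LEFT JOIN so rows with parent_id=NULL are kept.
  - task 1 (Setup): parent_id=NULL -> NULL
  - task 2 (Optimize): parent_id=1 -> Setup
  - task 3 (Design): parent_id=2 -> Optimize
  - task 4 (Train): parent_id=NULL -> NULL
  - task 5 (Audit): parent_id=2 -> Optimize
  - task 6 (Refactor): parent_id=1 -> Setup
  - task 7 (Migrate): parent_id=NULL -> NULL
  - task 8 (Implement): parent_id=6 -> Refactor

SQL:
SELECT a.name AS item, b.name AS parent
FROM tasks a
LEFT JOIN tasks b ON a.parent_id = b.id

Result:
item      | parent  
----------+---------
Setup     | NULL    
Optimize  | Setup   
Design    | Optimize
Train     | NULL    
Audit     | Optimize
Refactor  | Setup   
Migrate   | NULL    
Implement | Refactor


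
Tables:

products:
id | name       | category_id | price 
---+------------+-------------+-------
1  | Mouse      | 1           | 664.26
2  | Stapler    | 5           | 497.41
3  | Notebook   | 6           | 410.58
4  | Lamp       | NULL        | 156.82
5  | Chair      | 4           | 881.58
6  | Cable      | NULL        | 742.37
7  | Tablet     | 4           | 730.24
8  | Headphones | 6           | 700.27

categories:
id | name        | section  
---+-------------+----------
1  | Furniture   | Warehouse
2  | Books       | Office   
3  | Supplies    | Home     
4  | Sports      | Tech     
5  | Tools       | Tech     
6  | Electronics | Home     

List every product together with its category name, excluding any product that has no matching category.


INNER JOIN keeps only products rows whose category_id matches an id in categories. Walk through each product:
  - product 1 (Mouse): category_id=1 -> matches Furniture
  - product 2 (Stapler): category_id=5 -> matches Tools
  - product 3 (Notebook): category_id=6 -> matches Electronics
  - product 4 (Lamp): category_id=NULL, no match -> dropped
  - product 5 (Chair): category_id=4 -> matches Sports
  - product 6 (Cable): category_id=NULL, no match -> dropped
  - product 7 (Tablet): category_id=4 -> matches Sports
  - product 8 (Headphones): category_id=6 -> matches Electronics
So 2 of 8 rows are dropped.

SQL:
SELECT a.name, b.name AS category
FROM products a
INNER JOIN categories b ON a.category_id = b.id

Result:
name       | category   
-----------+------------
Mouse      | Furniture  
Stapler    | Tools      
Notebook   | Electronics
Chair      | Sports     
Tablet     | Sports     
Headphones | Electronics


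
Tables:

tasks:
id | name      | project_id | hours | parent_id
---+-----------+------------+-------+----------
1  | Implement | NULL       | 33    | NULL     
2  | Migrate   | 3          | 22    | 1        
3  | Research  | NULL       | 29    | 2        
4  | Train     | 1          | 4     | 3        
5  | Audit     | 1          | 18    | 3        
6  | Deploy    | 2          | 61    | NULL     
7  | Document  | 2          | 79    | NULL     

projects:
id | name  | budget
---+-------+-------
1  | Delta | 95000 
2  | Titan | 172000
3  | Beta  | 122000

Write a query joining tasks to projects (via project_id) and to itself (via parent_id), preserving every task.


Two LEFT JOINs from the same base table tasks: one to projects via project_id, one to tasks itself via parent_id. Both are LEFT so every task is preserved.
Match against projects:
  - task 1 (Implement): project_id=NULL, no match -> kept with NULL
  - task 2 (Migrate): project_id=3 -> matches Beta
  - task 3 (Research): project_id=NULL, no match -> kept with NULL
  - task 4 (Train): project_id=1 -> matches Delta
  - task 5 (Audit): project_id=1 -> matches Delta
  - task 6 (Deploy): project_id=2 -> matches Titan
  - task 7 (Document): project_id=2 -> matches Titan
Match against tasks (self):
  - task 1 (Implement): parent_id=NULL -> NULL
  - task 2 (Migrate): parent_id=1 -> Implement
  - task 3 (Research): parent_id=2 -> Migrate
  - task 4 (Train): parent_id=3 -> Research
  - task 5 (Audit): parent_id=3 -> Research
  - task 6 (Deploy): parent_id=NULL -> NULL
  - task 7 (Document): parent_id=NULL -> NULL

SQL:
SELECT a.name, b.name AS project, c.name AS parent
FROM tasks a
LEFT JOIN projects b ON a.project_id = b.id
LEFT JOIN tasks c ON a.parent_id = c.id

Result:
name      | project | parent   
----------+---------+----------
Implement | NULL    | NULL     
Migrate   | Beta    | Implement
Research  | NULL    | Migrate  
Train     | Delta   | Research 
Audit     | Delta   | Research 
Deploy    | Titan   | NULL     
Document  | Titan   | NULL     


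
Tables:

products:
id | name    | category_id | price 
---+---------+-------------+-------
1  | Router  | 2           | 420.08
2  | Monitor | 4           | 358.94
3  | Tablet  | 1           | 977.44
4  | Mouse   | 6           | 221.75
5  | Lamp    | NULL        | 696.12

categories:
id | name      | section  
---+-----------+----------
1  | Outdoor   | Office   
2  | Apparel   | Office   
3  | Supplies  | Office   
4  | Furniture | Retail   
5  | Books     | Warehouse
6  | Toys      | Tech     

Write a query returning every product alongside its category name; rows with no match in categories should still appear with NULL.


LEFT JOIN keeps every row from products (the left table); where category_id has no match in categories, the category columns become NULL. Walk through each product:
  - product 1 (Router): category_id=2 -> matches Apparel
  - product 2 (Monitor): category_id=4 -> matches Furniture
  - product 3 (Tablet): category_id=1 -> matches Outdoor
  - product 4 (Mouse): category_id=6 -> matches Toys
  - product 5 (Lamp): category_id=NULL, no match -> kept with NULL
All 5 rows appear; 1 has NULL category.

SQL:
SELECT a.name, b.name AS category
FROM products a
LEFT JOIN categories b ON a.category_id = b.id

Result:
name    | category 
--------+----------
Router  | Apparel  
Monitor | Furniture
Tablet  | Outdoor  
Mouse   | Toys     
Lamp    | NULL     


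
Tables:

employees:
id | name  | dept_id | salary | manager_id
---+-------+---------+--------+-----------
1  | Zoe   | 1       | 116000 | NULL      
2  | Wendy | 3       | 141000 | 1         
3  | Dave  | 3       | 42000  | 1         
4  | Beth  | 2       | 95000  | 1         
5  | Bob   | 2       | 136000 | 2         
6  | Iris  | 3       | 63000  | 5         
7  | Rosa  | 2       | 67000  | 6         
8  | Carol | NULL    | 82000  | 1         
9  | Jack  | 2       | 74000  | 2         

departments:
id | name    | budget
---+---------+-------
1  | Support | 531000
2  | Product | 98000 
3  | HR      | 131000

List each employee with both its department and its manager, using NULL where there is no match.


Two LEFT JOINs from the same base table employees: one to departments via dept_id, one to employees itself via manager_id. Both are LEFT so every employee is preserved.
Match against departments:
  - employee 1 (Zoe): dept_id=1 -> matches Support
  - employee 2 (Wendy): dept_id=3 -> matches HR
  - employee 3 (Dave): dept_id=3 -> matches HR
  - employee 4 (Beth): dept_id=2 -> matches Product
  - employee 5 (Bob): dept_id=2 -> matches Product
  - employee 6 (Iris): dept_id=3 -> matches HR
  - employee 7 (Rosa): dept_id=2 -> matches Product
  - employee 8 (Carol): dept_id=NULL, no match -> kept with NULL
  - employee 9 (Jack): dept_id=2 -> matches Product
Match against employees (self):
  - employee 1 (Zoe): manager_id=NULL -> NULL
  - employee 2 (Wendy): manager_id=1 -> Zoe
  - employee 3 (Dave): manager_id=1 -> Zoe
  - employee 4 (Beth): manager_id=1 -> Zoe
  - employee 5 (Bob): manager_id=2 -> Wendy
  - employee 6 (Iris): manager_id=5 -> Bob
  - employee 7 (Rosa): manager_id=6 -> Iris
  - employee 8 (Carol): manager_id=1 -> Zoe
  - employee 9 (Jack): manager_id=2 -> Wendy

SQL:
SELECT a.name, b.name AS department, c.name AS manager
FROM employees a
LEFT JOIN departments b ON a.dept_id = b.id
LEFT JOIN employees c ON a.manager_id = c.id

Result:
name  | department | manager
------+------------+--------
Zoe   | Support    | NULL   
Wendy | HR         | Zoe    
Dave  | HR         | Zoe    
Beth  | Product    | Zoe    
Bob   | Product    | Wendy  
Iris  | HR         | Bob    
Rosa  | Product    | Iris   
Carol | NULL       | Zoe    
Jack  | Product    | Wendy  


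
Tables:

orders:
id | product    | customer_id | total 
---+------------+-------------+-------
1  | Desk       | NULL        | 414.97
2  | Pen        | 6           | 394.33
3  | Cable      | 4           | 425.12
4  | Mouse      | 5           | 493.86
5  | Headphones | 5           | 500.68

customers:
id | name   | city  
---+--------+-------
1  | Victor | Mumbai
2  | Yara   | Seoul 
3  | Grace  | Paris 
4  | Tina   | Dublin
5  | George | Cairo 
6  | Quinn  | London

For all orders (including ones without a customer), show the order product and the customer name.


LEFT JOIN keeps every row from orders (the left table); where customer_id has no match in customers, the customer columns become NULL. Walk through each order:
  - order 1 (Desk): customer_id=NULL, no match -> kept with NULL
  - order 2 (Pen): customer_id=6 -> matches Quinn
  - order 3 (Cable): customer_id=4 -> matches Tina
  - order 4 (Mouse): customer_id=5 -> matches George
  - order 5 (Headphones): customer_id=5 -> matches George
All 5 rows appear; 1 has NULL customer.

SQL:
SELECT a.product, b.name AS customer
FROM orders a
LEFT JOIN customers b ON a.customer_id = b.id

Result:
product    | customer
-----------+---------
Desk       | NULL    
Pen        | Quinn   
Cable      | Tina    
Mouse      | George  
Headphones | George  


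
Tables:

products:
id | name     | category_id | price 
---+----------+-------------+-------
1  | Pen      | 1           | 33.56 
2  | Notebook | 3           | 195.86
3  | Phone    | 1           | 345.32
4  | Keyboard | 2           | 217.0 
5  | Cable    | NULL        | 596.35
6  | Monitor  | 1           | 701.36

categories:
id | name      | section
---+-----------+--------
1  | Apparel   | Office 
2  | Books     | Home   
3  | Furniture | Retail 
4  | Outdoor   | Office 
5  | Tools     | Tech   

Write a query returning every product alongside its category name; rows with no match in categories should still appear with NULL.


LEFT JOIN keeps every row from products (the left table); where category_id has no match in categories, the category columns become NULL. Walk through each product:
  - product 1 (Pen): category_id=1 -> matches Apparel
  - product 2 (Notebook): category_id=3 -> matches Furniture
  - product 3 (Phone): category_id=1 -> matches Apparel
  - product 4 (Keyboard): category_id=2 -> matches Books
  - product 5 (Cable): category_id=NULL, no match -> kept with NULL
  - product 6 (Monitor): category_id=1 -> matches Apparel
All 6 rows appear; 1 has NULL category.

SQL:
SELECT a.name, b.name AS category
FROM products a
LEFT JOIN categories b ON a.category_id = b.id

Result:
name     | category 
---------+----------
Pen      | Apparel  
Notebook | Furniture
Phone    | Apparel  
Keyboard | Books    
Cable    | NULL     
Monitor  | Apparel  


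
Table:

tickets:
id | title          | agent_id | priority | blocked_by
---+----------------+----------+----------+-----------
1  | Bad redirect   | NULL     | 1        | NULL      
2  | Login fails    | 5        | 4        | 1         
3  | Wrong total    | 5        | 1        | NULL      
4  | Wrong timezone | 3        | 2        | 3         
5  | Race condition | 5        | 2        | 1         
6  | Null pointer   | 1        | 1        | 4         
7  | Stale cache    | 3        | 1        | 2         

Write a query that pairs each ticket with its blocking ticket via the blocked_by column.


This is a self-join: tickets is joined to a second copy of itself, matching each row's blocked_by to another row's id. Use LEFT JOIN so rows with blocked_by=NULL are kept.
  - ticket 1 (Bad redirect): blocked_by=NULL -> NULL
  - ticket 2 (Login fails): blocked_by=1 -> Bad redirect
  - ticket 3 (Wrong total): blocked_by=NULL -> NULL
  - ticket 4 (Wrong timezone): blocked_by=3 -> Wrong total
  - ticket 5 (Race condition): blocked_by=1 -> Bad redirect
  - ticket 6 (Null pointer): blocked_by=4 -> Wrong timezone
  - ticket 7 (Stale cache): blocked_by=2 -> Login fails

SQL:
SELECT a.title AS item, b.title AS blocked_by
FROM tickets a
LEFT JOIN tickets b ON a.blocked_by = b.id

Result:
item           | blocked_by    
---------------+---------------
Bad redirect   | NULL          
Login fails    | Bad redirect  
Wrong total    | NULL          
Wrong timezone | Wrong total   
Race condition | Bad redirect  
Null pointer   | Wrong timezone
Stale cache    | Login fails   


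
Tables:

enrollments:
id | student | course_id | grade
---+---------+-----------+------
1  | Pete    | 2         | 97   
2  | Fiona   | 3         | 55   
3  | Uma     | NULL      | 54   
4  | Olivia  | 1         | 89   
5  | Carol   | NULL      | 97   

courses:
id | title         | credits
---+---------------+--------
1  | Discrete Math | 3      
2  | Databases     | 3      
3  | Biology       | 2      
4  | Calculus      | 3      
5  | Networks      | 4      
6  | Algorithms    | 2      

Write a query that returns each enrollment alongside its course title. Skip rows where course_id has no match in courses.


INNER JOIN keeps only enrollments rows whose course_id matches an id in courses. Walk through each enrollment:
  - enrollment 1 (Pete): course_id=2 -> matches Databases
  - enrollment 2 (Fiona): course_id=3 -> matches Biology
  - enrollment 3 (Uma): course_id=NULL, no match -> dropped
  - enrollment 4 (Olivia): course_id=1 -> matches Discrete Math
  - enrollment 5 (Carol): course_id=NULL, no match -> dropped
So 2 of 5 rows are dropped.

SQL:
SELECT a.student, b.title AS course
FROM enrollments a
INNER JOIN courses b ON a.course_id = b.id

Result:
student | course       
--------+--------------
Pete    | Databases    
Fiona   | Biology      
Olivia  | Discrete Math


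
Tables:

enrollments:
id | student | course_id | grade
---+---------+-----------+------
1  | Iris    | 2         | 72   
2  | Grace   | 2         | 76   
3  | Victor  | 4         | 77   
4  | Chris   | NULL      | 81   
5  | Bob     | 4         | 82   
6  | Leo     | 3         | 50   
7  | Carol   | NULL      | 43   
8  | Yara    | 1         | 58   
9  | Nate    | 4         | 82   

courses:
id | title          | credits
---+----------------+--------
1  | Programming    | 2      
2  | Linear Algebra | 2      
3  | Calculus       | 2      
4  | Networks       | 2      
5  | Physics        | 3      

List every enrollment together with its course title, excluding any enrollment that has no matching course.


INNER JOIN keeps only enrollments rows whose course_id matches an id in courses. Walk through each enrollment:
  - enrollment 1 (Iris): course_id=2 -> matches Linear Algebra
  - enrollment 2 (Grace): course_id=2 -> matches Linear Algebra
  - enrollment 3 (Victor): course_id=4 -> matches Networks
  - enrollment 4 (Chris): course_id=NULL, no match -> dropped
  - enrollment 5 (Bob): course_id=4 -> matches Networks
  - enrollment 6 (Leo): course_id=3 -> matches Calculus
  - enrollment 7 (Carol): course_id=NULL, no match -> dropped
  - enrollment 8 (Yara): course_id=1 -> matches Programming
  - enrollment 9 (Nate): course_id=4 -> matches Networks
So 2 of 9 rows are dropped.

SQL:
SELECT a.student, b.title AS course
FROM enrollments a
INNER JOIN courses b ON a.course_id = b.id

Result:
student | course        
--------+---------------
Iris    | Linear Algebra
Grace   | Linear Algebra
Victor  | Networks      
Bob     | Networks      
Leo     | Calculus      
Yara    | Programming   
Nate    | Networks      


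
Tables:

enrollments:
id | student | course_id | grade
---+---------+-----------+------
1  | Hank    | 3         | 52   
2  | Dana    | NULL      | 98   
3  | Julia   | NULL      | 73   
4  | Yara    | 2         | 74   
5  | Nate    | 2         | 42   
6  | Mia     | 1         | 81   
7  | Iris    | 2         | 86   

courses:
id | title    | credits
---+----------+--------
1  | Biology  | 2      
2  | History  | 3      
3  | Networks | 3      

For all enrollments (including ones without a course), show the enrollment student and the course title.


LEFT JOIN keeps every row from enrollments (the left table); where course_id has no match in courses, the course columns become NULL. Walk through each enrollment:
  - enrollment 1 (Hank): course_id=3 -> matches Networks
  - enrollment 2 (Dana): course_id=NULL, no match -> kept with NULL
  - enrollment 3 (Julia): course_id=NULL, no match -> kept with NULL
  - enrollment 4 (Yara): course_id=2 -> matches History
  - enrollment 5 (Nate): course_id=2 -> matches History
  - enrollment 6 (Mia): course_id=1 -> matches Biology
  - enrollment 7 (Iris): course_id=2 -> matches History
All 7 rows appear; 2 have NULL course.

SQL:
SELECT a.student, b.title AS course
FROM enrollments a
LEFT JOIN courses b ON a.course_id = b.id

Result:
student | course  
--------+---------
Hank    | Networks
Dana    | NULL    
Julia   | NULL    
Yara    | History 
Nate    | History 
Mia     | Biology 
Iris    | History 


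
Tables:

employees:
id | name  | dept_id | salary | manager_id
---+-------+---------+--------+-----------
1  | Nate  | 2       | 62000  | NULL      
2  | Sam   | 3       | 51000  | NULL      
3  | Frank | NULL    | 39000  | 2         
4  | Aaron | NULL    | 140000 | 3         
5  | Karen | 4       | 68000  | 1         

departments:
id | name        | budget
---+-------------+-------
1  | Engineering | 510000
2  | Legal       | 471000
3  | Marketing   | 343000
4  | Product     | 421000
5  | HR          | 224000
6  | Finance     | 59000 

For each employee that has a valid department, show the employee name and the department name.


INNER JOIN keeps only employees rows whose dept_id matches an id in departments. Walk through each employee:
  - employee 1 (Nate): dept_id=2 -> matches Legal
  - employee 2 (Sam): dept_id=3 -> matches Marketing
  - employee 3 (Frank): dept_id=NULL, no match -> dropped
  - employee 4 (Aaron): dept_id=NULL, no match -> dropped
  - employee 5 (Karen): dept_id=4 -> matches Product
So 2 of 5 rows are dropped.

SQL:
SELECT a.name, b.name AS department
FROM employees a
INNER JOIN departments b ON a.dept_id = b.id

Result:
name  | department
------+-----------
Nate  | Legal     
Sam   | Marketing 
Karen | Product   


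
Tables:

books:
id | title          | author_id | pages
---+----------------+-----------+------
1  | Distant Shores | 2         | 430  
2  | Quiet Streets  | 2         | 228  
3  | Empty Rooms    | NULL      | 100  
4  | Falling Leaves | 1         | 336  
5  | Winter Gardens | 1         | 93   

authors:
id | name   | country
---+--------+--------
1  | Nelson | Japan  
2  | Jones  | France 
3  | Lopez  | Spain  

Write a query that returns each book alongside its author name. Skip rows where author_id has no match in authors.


INNER JOIN keeps only books rows whose author_id matches an id in authors. Walk through each book:
  - book 1 (Distant Shores): author_id=2 -> matches Jones
  - book 2 (Quiet Streets): author_id=2 -> matches Jones
  - book 3 (Empty Rooms): author_id=NULL, no match -> dropped
  - book 4 (Falling Leaves): author_id=1 -> matches Nelson
  - book 5 (Winter Gardens): author_id=1 -> matches Nelson
So 1 of 5 rows is dropped.

SQL:
SELECT a.title, b.name AS author
FROM books a
INNER JOIN authors b ON a.author_id = b.id

Result:
title          | author
---------------+-------
Distant Shores | Jones 
Quiet Streets  | Jones 
Falling Leaves | Nelson
Winter Gardens | Nelson
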